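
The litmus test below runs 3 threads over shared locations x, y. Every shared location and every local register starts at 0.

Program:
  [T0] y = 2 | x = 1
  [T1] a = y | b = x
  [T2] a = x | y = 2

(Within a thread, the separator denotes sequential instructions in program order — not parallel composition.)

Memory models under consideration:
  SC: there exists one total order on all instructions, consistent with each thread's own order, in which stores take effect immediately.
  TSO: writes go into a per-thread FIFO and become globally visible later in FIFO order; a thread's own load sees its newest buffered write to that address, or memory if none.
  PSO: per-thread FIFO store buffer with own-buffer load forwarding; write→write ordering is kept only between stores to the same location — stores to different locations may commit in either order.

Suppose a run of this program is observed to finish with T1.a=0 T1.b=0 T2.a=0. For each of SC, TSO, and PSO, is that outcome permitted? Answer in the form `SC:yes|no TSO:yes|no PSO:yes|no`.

outcome vector order: (T1.a,T1.b,T2.a)
SC: 8 outcomes — {0/0/0, 0/0/1, 0/1/0, 0/1/1, 2/0/0, 2/0/1, 2/1/0, 2/1/1}
TSO: 8 outcomes — {0/0/0, 0/0/1, 0/1/0, 0/1/1, 2/0/0, 2/0/1, 2/1/0, 2/1/1}
PSO: 8 outcomes — {0/0/0, 0/0/1, 0/1/0, 0/1/1, 2/0/0, 2/0/1, 2/1/0, 2/1/1}
target 0/0/0 ∈ {SC,TSO,PSO}

SC:yes TSO:yes PSO:yes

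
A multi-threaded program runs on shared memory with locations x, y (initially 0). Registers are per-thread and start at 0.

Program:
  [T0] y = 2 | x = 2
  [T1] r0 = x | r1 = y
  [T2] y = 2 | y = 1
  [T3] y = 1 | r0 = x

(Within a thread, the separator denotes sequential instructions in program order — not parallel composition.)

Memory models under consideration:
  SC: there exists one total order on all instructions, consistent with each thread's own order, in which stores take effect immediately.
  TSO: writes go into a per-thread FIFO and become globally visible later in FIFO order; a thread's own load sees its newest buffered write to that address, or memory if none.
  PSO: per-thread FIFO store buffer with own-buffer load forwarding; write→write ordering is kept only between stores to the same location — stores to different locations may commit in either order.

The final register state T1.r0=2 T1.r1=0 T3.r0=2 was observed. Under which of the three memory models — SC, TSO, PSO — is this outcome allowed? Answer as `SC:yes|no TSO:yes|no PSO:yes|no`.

outcome vector order: (T1.r0,T1.r1,T3.r0)
SC: 10 outcomes — {(0,0,0), (0,0,2), (0,1,0), (0,1,2), (0,2,0), (0,2,2), (2,1,0), (2,1,2), (2,2,0), (2,2,2)}
TSO: 10 outcomes — {(0,0,0), (0,0,2), (0,1,0), (0,1,2), (0,2,0), (0,2,2), (2,1,0), (2,1,2), (2,2,0), (2,2,2)}
PSO: 12 outcomes — {(0,0,0), (0,0,2), (0,1,0), (0,1,2), (0,2,0), (0,2,2), (2,0,0), (2,0,2), (2,1,0), (2,1,2), (2,2,0), (2,2,2)}
target (2,0,2) ∈ {PSO}

SC:no TSO:no PSO:yes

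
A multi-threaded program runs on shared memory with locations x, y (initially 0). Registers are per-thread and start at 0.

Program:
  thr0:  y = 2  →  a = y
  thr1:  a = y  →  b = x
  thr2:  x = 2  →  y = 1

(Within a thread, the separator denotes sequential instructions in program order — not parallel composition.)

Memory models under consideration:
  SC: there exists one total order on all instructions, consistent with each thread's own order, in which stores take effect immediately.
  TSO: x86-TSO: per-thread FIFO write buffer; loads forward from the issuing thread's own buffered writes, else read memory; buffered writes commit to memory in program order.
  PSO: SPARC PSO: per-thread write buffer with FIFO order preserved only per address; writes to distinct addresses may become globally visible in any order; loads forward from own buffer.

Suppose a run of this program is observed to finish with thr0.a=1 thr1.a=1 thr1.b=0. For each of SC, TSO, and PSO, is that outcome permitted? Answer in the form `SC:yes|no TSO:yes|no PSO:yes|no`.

outcome vector order: (thr0.a,thr1.a,thr1.b)
SC: 10 outcomes — {<1 0 0> <1 0 2> <1 1 2> <1 2 0> <1 2 2> <2 0 0> <2 0 2> <2 1 2> <2 2 0> <2 2 2>}
TSO: 10 outcomes — {<1 0 0> <1 0 2> <1 1 2> <1 2 0> <1 2 2> <2 0 0> <2 0 2> <2 1 2> <2 2 0> <2 2 2>}
PSO: 12 outcomes — {<1 0 0> <1 0 2> <1 1 0> <1 1 2> <1 2 0> <1 2 2> <2 0 0> <2 0 2> <2 1 0> <2 1 2> <2 2 0> <2 2 2>}
target <1 1 0> ∈ {PSO}

SC:no TSO:no PSO:yes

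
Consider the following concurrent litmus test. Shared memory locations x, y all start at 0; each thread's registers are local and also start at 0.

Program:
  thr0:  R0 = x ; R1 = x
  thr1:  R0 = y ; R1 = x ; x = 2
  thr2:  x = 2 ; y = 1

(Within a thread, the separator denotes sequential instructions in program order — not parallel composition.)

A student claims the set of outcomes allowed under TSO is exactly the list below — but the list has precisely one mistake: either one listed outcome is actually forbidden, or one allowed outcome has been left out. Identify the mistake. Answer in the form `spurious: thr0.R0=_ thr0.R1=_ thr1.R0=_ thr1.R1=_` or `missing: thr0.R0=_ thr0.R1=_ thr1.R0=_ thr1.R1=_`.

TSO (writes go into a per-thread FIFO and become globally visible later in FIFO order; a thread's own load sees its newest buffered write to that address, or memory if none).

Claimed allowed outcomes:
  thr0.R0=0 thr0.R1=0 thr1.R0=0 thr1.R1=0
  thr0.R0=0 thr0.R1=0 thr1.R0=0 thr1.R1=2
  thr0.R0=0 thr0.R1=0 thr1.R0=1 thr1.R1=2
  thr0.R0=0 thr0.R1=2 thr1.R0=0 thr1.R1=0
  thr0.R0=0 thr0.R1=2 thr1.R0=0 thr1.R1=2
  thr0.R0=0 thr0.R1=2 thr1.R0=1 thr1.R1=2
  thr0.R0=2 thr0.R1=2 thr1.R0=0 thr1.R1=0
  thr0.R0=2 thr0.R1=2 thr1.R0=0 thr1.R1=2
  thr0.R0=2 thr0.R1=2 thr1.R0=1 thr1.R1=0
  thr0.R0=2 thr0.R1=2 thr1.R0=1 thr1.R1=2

outcome vector order: (thr0.R0,thr0.R1,thr1.R0,thr1.R1)
TSO (9): <0 0 0 0> <0 0 0 2> <0 0 1 2> <0 2 0 0> <0 2 0 2> <0 2 1 2> <2 2 0 0> <2 2 0 2> <2 2 1 2>
claimed∖TSO = {<2 2 1 0>}

spurious: thr0.R0=2 thr0.R1=2 thr1.R0=1 thr1.R1=0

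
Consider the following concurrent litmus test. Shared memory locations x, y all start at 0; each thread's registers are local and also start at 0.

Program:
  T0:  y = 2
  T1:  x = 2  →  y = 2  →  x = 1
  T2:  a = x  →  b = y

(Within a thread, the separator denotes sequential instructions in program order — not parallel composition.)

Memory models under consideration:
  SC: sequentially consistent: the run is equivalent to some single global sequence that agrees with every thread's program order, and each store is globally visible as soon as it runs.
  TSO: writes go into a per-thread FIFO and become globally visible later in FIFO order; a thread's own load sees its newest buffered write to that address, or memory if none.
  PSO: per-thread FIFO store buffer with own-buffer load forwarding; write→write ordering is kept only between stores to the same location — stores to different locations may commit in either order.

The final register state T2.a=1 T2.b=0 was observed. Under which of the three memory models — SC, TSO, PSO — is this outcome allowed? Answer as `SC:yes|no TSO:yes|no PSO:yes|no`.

outcome vector order: (T2.a,T2.b)
SC (5): <0 0> <0 2> <1 2> <2 0> <2 2>
TSO (5): <0 0> <0 2> <1 2> <2 0> <2 2>
PSO (6): <0 0> <0 2> <1 0> <1 2> <2 0> <2 2>
target <1 0> ∈ {PSO}

SC:no TSO:no PSO:yes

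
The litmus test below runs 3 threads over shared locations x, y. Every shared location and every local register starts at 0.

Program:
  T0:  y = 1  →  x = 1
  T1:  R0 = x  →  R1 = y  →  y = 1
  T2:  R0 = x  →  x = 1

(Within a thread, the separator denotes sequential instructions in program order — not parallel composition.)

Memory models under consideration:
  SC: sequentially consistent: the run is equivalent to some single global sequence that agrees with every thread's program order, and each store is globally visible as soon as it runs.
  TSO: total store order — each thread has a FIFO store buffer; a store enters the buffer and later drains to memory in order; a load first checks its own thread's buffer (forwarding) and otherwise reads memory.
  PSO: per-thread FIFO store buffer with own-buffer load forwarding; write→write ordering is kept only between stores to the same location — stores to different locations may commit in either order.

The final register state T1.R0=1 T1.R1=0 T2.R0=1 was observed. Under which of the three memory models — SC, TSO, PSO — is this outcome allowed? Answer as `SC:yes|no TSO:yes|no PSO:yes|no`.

outcome vector order: (T1.R0,T1.R1,T2.R0)
under SC → 000; 001; 010; 011; 100; 110; 111
under TSO → 000; 001; 010; 011; 100; 110; 111
under PSO → 000; 001; 010; 011; 100; 101; 110; 111
target 101 ∈ {PSO}

SC:no TSO:no PSO:yes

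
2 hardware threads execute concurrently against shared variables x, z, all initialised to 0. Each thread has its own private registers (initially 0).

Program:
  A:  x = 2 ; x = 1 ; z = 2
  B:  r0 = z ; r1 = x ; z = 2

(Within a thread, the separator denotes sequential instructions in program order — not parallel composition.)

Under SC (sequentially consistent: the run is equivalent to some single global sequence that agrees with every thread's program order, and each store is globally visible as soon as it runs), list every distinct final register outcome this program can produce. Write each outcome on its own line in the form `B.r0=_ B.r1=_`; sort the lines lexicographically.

B.r0=0 B.r1=0
B.r0=0 B.r1=1
B.r0=0 B.r1=2
B.r0=2 B.r1=1

outcome vector order: (B.r0,B.r1)
|SC outcomes| = 4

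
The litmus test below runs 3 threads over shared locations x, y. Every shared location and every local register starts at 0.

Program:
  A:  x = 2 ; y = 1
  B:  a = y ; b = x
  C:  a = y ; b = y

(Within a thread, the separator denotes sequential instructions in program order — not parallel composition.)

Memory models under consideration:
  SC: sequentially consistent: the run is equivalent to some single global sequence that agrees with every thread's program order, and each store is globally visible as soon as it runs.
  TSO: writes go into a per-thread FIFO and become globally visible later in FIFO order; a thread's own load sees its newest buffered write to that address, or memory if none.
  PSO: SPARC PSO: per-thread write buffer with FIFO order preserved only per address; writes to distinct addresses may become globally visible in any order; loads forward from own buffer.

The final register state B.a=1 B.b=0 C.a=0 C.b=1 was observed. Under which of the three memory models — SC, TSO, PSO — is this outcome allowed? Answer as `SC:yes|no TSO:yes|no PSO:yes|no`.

SC:no TSO:no PSO:yes

outcome vector order: (B.a,B.b,C.a,C.b)
[SC] allowed = {0000; 0001; 0011; 0200; 0201; 0211; 1200; 1201; 1211}
[TSO] allowed = {0000; 0001; 0011; 0200; 0201; 0211; 1200; 1201; 1211}
[PSO] allowed = {0000; 0001; 0011; 0200; 0201; 0211; 1000; 1001; 1011; 1200; 1201; 1211}
target 1001 ∈ {PSO}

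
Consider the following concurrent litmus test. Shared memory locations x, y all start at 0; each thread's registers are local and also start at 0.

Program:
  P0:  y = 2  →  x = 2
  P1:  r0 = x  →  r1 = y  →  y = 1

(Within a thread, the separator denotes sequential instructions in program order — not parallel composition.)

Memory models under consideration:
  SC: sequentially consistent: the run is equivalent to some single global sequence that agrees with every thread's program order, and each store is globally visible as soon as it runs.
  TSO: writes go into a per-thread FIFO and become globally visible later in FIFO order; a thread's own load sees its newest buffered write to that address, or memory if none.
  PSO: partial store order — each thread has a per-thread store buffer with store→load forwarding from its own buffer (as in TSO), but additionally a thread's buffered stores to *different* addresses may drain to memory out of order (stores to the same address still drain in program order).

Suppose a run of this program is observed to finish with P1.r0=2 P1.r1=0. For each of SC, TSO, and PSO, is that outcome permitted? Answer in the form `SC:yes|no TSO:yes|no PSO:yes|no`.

SC:no TSO:no PSO:yes

outcome vector order: (P1.r0,P1.r1)
[SC] allowed = {0/0, 0/2, 2/2}
[TSO] allowed = {0/0, 0/2, 2/2}
[PSO] allowed = {0/0, 0/2, 2/0, 2/2}
target 2/0 ∈ {PSO}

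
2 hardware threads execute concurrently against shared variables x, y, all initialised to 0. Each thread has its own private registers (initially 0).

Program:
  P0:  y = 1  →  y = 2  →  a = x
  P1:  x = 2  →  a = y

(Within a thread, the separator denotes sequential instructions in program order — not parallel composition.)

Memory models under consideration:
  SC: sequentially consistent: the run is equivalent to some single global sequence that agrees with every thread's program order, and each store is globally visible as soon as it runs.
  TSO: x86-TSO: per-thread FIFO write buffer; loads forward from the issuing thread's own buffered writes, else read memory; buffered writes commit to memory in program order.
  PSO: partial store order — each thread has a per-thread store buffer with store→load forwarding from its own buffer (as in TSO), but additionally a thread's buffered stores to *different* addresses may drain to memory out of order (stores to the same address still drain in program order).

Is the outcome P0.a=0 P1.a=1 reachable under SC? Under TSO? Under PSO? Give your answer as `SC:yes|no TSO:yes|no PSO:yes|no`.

SC:no TSO:yes PSO:yes

outcome vector order: (P0.a,P1.a)
under SC → <0 2>, <2 0>, <2 1>, <2 2>
under TSO → <0 0>, <0 1>, <0 2>, <2 0>, <2 1>, <2 2>
under PSO → <0 0>, <0 1>, <0 2>, <2 0>, <2 1>, <2 2>
target <0 1> ∈ {TSO,PSO}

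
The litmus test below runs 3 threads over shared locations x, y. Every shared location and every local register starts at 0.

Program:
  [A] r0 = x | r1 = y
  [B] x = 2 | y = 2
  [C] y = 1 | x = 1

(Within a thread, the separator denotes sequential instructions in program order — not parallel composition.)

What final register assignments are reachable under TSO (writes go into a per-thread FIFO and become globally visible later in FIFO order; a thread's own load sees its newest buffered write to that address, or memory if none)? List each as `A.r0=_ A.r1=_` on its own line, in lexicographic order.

A.r0=0 A.r1=0
A.r0=0 A.r1=1
A.r0=0 A.r1=2
A.r0=1 A.r1=1
A.r0=1 A.r1=2
A.r0=2 A.r1=0
A.r0=2 A.r1=1
A.r0=2 A.r1=2

outcome vector order: (A.r0,A.r1)
|TSO outcomes| = 8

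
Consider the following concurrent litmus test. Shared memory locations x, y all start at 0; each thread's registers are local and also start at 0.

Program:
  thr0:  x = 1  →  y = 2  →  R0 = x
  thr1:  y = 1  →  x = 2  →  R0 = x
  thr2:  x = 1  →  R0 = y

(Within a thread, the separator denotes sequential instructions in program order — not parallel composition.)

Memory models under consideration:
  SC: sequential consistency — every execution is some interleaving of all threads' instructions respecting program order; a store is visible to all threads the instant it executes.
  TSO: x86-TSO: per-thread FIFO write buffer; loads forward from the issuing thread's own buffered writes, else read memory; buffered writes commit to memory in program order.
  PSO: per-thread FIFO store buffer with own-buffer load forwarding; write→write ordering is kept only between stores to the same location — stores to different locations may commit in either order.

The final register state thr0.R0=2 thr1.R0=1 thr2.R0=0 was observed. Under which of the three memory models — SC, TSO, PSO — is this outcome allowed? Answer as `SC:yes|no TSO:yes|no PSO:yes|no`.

outcome vector order: (thr0.R0,thr1.R0,thr2.R0)
SC (11): (1,1,0) (1,1,1) (1,1,2) (1,2,0) (1,2,1) (1,2,2) (2,1,1) (2,1,2) (2,2,0) (2,2,1) (2,2,2)
TSO (12): (1,1,0) (1,1,1) (1,1,2) (1,2,0) (1,2,1) (1,2,2) (2,1,0) (2,1,1) (2,1,2) (2,2,0) (2,2,1) (2,2,2)
PSO (12): (1,1,0) (1,1,1) (1,1,2) (1,2,0) (1,2,1) (1,2,2) (2,1,0) (2,1,1) (2,1,2) (2,2,0) (2,2,1) (2,2,2)
target (2,1,0) ∈ {TSO,PSO}

SC:no TSO:yes PSO:yes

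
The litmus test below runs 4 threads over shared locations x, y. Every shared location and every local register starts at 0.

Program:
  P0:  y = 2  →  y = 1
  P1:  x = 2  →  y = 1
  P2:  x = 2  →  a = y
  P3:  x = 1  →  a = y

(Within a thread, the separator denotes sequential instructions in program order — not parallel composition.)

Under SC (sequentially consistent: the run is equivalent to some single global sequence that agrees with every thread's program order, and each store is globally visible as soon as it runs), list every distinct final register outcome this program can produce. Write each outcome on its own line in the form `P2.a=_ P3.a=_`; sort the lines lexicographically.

outcome vector order: (P2.a,P3.a)
|SC outcomes| = 9

P2.a=0 P3.a=0
P2.a=0 P3.a=1
P2.a=0 P3.a=2
P2.a=1 P3.a=0
P2.a=1 P3.a=1
P2.a=1 P3.a=2
P2.a=2 P3.a=0
P2.a=2 P3.a=1
P2.a=2 P3.a=2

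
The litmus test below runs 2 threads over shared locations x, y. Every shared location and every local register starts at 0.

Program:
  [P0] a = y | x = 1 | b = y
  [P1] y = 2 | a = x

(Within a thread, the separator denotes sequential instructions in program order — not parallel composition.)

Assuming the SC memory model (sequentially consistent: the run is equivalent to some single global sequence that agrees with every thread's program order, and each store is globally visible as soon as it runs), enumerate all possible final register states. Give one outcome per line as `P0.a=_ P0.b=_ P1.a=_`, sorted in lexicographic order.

outcome vector order: (P0.a,P0.b,P1.a)
|SC outcomes| = 5

P0.a=0 P0.b=0 P1.a=1
P0.a=0 P0.b=2 P1.a=0
P0.a=0 P0.b=2 P1.a=1
P0.a=2 P0.b=2 P1.a=0
P0.a=2 P0.b=2 P1.a=1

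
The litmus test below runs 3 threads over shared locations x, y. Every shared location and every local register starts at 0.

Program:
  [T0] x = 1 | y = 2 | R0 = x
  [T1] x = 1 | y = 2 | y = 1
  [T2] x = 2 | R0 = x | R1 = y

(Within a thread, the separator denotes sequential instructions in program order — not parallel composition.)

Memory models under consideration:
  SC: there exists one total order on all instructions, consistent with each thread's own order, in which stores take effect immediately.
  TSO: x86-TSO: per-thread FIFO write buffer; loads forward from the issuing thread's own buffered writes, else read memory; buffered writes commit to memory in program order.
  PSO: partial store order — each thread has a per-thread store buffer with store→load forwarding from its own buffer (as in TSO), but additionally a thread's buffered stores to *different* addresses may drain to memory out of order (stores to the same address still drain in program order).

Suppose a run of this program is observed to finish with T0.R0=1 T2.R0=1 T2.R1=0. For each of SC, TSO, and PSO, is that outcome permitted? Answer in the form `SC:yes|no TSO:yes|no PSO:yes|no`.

SC:yes TSO:yes PSO:yes

outcome vector order: (T0.R0,T2.R0,T2.R1)
under SC → <1 1 0>, <1 1 1>, <1 1 2>, <1 2 0>, <1 2 1>, <1 2 2>, <2 1 1>, <2 1 2>, <2 2 0>, <2 2 1>, <2 2 2>
under TSO → <1 1 0>, <1 1 1>, <1 1 2>, <1 2 0>, <1 2 1>, <1 2 2>, <2 1 0>, <2 1 1>, <2 1 2>, <2 2 0>, <2 2 1>, <2 2 2>
under PSO → <1 1 0>, <1 1 1>, <1 1 2>, <1 2 0>, <1 2 1>, <1 2 2>, <2 1 0>, <2 1 1>, <2 1 2>, <2 2 0>, <2 2 1>, <2 2 2>
target <1 1 0> ∈ {SC,TSO,PSO}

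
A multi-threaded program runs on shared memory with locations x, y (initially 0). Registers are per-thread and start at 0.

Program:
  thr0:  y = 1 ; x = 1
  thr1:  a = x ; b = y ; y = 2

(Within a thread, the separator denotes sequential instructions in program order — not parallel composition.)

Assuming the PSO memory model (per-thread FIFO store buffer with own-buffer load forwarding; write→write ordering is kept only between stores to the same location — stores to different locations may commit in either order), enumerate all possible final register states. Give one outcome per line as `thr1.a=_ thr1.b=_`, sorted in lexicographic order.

thr1.a=0 thr1.b=0
thr1.a=0 thr1.b=1
thr1.a=1 thr1.b=0
thr1.a=1 thr1.b=1

outcome vector order: (thr1.a,thr1.b)
|PSO outcomes| = 4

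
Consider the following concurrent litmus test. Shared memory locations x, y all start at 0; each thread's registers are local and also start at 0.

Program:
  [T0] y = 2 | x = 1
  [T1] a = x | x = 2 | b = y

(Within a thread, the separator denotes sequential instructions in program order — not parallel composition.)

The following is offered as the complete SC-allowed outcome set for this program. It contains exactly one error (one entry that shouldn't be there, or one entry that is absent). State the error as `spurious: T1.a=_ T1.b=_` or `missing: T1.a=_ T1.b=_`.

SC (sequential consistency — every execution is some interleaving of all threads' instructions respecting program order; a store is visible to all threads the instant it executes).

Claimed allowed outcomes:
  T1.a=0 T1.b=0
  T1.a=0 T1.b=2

outcome vector order: (T1.a,T1.b)
SC (3): 00; 02; 12
SC∖claimed = {12}

missing: T1.a=1 T1.b=2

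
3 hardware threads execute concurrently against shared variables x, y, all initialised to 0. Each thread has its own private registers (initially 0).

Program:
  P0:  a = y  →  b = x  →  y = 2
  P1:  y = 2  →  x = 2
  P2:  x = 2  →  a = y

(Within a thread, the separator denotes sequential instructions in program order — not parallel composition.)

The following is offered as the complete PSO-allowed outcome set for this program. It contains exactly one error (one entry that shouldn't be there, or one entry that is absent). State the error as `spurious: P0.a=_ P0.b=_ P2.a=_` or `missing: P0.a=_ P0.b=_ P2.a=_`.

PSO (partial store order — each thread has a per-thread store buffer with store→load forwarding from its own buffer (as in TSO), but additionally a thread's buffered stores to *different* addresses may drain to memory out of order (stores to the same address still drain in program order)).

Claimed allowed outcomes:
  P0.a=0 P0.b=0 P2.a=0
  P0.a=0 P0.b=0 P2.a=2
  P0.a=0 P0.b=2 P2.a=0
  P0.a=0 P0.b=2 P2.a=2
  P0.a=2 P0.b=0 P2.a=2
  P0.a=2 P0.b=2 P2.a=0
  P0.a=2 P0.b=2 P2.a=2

missing: P0.a=2 P0.b=0 P2.a=0

outcome vector order: (P0.a,P0.b,P2.a)
PSO: 8 outcomes — {<0 0 0>; <0 0 2>; <0 2 0>; <0 2 2>; <2 0 0>; <2 0 2>; <2 2 0>; <2 2 2>}
PSO∖claimed = {<2 0 0>}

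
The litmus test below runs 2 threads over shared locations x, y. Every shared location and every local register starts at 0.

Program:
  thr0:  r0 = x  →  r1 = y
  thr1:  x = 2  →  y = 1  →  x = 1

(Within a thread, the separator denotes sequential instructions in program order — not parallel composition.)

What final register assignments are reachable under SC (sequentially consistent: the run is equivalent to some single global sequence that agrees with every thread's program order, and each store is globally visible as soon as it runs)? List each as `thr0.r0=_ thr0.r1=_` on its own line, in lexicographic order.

thr0.r0=0 thr0.r1=0
thr0.r0=0 thr0.r1=1
thr0.r0=1 thr0.r1=1
thr0.r0=2 thr0.r1=0
thr0.r0=2 thr0.r1=1

outcome vector order: (thr0.r0,thr0.r1)
|SC outcomes| = 5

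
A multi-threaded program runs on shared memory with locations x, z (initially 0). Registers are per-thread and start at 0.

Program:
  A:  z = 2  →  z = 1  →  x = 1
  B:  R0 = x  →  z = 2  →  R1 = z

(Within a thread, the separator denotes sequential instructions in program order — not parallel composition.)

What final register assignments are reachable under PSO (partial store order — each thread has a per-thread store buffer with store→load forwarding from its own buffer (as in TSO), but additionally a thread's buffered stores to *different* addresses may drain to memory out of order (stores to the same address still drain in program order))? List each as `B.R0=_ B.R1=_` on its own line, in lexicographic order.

B.R0=0 B.R1=1
B.R0=0 B.R1=2
B.R0=1 B.R1=1
B.R0=1 B.R1=2

outcome vector order: (B.R0,B.R1)
|PSO outcomes| = 4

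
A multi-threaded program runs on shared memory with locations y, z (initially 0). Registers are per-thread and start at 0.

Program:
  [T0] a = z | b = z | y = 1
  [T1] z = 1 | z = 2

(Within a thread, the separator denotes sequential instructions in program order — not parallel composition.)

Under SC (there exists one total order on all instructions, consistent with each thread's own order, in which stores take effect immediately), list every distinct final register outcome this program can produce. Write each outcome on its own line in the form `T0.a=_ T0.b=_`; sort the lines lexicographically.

outcome vector order: (T0.a,T0.b)
|SC outcomes| = 6

T0.a=0 T0.b=0
T0.a=0 T0.b=1
T0.a=0 T0.b=2
T0.a=1 T0.b=1
T0.a=1 T0.b=2
T0.a=2 T0.b=2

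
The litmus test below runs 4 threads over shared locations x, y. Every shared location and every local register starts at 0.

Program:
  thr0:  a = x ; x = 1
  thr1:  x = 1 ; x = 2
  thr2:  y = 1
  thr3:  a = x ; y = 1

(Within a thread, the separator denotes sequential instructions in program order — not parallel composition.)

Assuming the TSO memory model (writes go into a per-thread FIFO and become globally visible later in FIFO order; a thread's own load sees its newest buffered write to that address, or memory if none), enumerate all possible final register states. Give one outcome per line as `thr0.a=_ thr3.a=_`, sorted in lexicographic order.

thr0.a=0 thr3.a=0
thr0.a=0 thr3.a=1
thr0.a=0 thr3.a=2
thr0.a=1 thr3.a=0
thr0.a=1 thr3.a=1
thr0.a=1 thr3.a=2
thr0.a=2 thr3.a=0
thr0.a=2 thr3.a=1
thr0.a=2 thr3.a=2

outcome vector order: (thr0.a,thr3.a)
|TSO outcomes| = 9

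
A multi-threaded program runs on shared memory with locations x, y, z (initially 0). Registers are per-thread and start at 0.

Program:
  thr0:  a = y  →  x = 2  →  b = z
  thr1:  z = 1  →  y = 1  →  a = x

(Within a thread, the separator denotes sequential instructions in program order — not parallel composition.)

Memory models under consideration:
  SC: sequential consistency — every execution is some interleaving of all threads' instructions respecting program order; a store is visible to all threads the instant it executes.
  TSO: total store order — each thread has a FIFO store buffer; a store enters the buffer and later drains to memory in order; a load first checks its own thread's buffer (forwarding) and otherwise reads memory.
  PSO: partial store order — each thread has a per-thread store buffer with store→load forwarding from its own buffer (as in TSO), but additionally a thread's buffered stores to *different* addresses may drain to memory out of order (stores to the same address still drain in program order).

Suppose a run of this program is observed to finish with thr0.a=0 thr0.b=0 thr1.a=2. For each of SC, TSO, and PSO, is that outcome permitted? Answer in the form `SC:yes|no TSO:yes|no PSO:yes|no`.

outcome vector order: (thr0.a,thr0.b,thr1.a)
SC (5): (0,0,2) (0,1,0) (0,1,2) (1,1,0) (1,1,2)
TSO (6): (0,0,0) (0,0,2) (0,1,0) (0,1,2) (1,1,0) (1,1,2)
PSO (8): (0,0,0) (0,0,2) (0,1,0) (0,1,2) (1,0,0) (1,0,2) (1,1,0) (1,1,2)
target (0,0,2) ∈ {SC,TSO,PSO}

SC:yes TSO:yes PSO:yes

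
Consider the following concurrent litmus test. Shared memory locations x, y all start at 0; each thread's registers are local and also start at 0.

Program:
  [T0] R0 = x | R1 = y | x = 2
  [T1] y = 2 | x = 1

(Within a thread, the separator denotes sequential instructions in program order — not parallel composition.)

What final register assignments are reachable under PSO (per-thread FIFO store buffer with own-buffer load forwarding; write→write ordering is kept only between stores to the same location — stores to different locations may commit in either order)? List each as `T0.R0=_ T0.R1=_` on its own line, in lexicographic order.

T0.R0=0 T0.R1=0
T0.R0=0 T0.R1=2
T0.R0=1 T0.R1=0
T0.R0=1 T0.R1=2

outcome vector order: (T0.R0,T0.R1)
|PSO outcomes| = 4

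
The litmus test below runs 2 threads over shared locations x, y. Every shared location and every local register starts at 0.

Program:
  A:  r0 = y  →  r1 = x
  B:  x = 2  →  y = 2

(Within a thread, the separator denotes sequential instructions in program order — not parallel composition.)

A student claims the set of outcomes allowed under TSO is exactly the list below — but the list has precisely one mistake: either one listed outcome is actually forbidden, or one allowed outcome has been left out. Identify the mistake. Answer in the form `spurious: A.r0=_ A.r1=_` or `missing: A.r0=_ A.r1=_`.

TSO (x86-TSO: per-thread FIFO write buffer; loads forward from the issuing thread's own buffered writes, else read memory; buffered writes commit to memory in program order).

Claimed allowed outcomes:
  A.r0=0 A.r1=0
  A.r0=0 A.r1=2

missing: A.r0=2 A.r1=2

outcome vector order: (A.r0,A.r1)
TSO (3): 0/0 0/2 2/2
TSO∖claimed = {2/2}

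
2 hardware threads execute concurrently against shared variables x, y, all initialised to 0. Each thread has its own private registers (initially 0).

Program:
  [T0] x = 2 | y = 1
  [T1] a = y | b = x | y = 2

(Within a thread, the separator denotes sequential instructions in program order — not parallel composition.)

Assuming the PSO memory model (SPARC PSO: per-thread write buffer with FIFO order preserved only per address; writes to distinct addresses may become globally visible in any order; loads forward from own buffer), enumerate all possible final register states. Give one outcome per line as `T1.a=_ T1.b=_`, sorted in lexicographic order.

outcome vector order: (T1.a,T1.b)
|PSO outcomes| = 4

T1.a=0 T1.b=0
T1.a=0 T1.b=2
T1.a=1 T1.b=0
T1.a=1 T1.b=2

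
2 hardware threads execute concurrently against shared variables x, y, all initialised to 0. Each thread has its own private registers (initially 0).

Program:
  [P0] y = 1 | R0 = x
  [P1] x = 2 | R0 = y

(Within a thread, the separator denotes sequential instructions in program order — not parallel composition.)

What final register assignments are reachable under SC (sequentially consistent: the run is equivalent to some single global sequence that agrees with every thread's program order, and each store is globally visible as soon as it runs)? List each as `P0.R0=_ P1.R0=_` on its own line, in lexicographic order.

outcome vector order: (P0.R0,P1.R0)
|SC outcomes| = 3

P0.R0=0 P1.R0=1
P0.R0=2 P1.R0=0
P0.R0=2 P1.R0=1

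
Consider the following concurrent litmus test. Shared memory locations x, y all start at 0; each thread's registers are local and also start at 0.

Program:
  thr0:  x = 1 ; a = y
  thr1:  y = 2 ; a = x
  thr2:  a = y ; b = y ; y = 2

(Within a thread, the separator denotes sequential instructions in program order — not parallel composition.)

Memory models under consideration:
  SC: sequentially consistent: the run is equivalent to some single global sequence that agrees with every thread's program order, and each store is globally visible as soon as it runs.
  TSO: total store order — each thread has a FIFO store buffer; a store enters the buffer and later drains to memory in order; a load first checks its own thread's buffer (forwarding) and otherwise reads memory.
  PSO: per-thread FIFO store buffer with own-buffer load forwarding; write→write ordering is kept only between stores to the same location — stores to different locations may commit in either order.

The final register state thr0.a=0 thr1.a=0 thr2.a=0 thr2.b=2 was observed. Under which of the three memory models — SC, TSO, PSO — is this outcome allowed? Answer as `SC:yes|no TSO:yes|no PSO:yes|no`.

outcome vector order: (thr0.a,thr1.a,thr2.a,thr2.b)
under SC → 0100 0102 0122 2000 2002 2022 2100 2102 2122
under TSO → 0000 0002 0022 0100 0102 0122 2000 2002 2022 2100 2102 2122
under PSO → 0000 0002 0022 0100 0102 0122 2000 2002 2022 2100 2102 2122
target 0002 ∈ {TSO,PSO}

SC:no TSO:yes PSO:yes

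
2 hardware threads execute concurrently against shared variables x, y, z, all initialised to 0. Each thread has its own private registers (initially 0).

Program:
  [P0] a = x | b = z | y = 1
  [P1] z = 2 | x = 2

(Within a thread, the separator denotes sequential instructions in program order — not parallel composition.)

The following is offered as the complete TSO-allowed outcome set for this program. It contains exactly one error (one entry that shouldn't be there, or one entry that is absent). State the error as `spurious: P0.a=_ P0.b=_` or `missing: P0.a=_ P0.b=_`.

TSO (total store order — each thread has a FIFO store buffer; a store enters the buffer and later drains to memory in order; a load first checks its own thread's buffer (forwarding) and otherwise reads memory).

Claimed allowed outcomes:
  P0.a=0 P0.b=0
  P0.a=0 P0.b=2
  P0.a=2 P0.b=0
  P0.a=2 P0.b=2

spurious: P0.a=2 P0.b=0

outcome vector order: (P0.a,P0.b)
TSO (3): 00, 02, 22
claimed∖TSO = {20}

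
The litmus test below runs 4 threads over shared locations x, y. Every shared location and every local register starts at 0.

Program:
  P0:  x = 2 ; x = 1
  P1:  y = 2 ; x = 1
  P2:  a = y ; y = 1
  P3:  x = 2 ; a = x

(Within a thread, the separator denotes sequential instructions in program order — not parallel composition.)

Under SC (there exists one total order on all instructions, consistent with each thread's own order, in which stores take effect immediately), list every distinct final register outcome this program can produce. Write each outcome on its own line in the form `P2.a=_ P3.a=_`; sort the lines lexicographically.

P2.a=0 P3.a=1
P2.a=0 P3.a=2
P2.a=2 P3.a=1
P2.a=2 P3.a=2

outcome vector order: (P2.a,P3.a)
|SC outcomes| = 4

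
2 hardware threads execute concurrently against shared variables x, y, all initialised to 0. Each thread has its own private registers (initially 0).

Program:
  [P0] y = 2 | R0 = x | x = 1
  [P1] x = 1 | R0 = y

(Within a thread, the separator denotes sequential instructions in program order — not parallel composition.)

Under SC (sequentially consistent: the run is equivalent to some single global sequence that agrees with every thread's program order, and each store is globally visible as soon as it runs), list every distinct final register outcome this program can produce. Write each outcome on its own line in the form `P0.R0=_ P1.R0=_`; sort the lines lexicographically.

P0.R0=0 P1.R0=2
P0.R0=1 P1.R0=0
P0.R0=1 P1.R0=2

outcome vector order: (P0.R0,P1.R0)
|SC outcomes| = 3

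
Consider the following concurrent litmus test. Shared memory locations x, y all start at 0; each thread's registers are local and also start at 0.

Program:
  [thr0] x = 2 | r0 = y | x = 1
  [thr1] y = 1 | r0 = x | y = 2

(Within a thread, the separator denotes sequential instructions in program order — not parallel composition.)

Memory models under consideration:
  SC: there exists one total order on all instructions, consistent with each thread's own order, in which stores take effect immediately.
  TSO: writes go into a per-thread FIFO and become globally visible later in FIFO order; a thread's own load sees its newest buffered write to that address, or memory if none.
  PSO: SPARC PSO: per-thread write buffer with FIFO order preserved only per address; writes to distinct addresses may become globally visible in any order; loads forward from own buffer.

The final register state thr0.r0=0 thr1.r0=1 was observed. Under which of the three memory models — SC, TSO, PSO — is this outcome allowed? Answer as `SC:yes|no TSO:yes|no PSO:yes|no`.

outcome vector order: (thr0.r0,thr1.r0)
under SC → (0,1) (0,2) (1,0) (1,1) (1,2) (2,0) (2,2)
under TSO → (0,0) (0,1) (0,2) (1,0) (1,1) (1,2) (2,0) (2,2)
under PSO → (0,0) (0,1) (0,2) (1,0) (1,1) (1,2) (2,0) (2,2)
target (0,1) ∈ {SC,TSO,PSO}

SC:yes TSO:yes PSO:yes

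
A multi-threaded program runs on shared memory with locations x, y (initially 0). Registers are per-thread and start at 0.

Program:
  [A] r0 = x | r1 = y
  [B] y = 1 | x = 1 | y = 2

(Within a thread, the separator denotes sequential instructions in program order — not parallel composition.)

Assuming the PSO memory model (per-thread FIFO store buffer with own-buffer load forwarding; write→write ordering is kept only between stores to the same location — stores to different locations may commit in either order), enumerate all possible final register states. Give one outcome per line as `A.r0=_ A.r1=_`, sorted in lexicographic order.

A.r0=0 A.r1=0
A.r0=0 A.r1=1
A.r0=0 A.r1=2
A.r0=1 A.r1=0
A.r0=1 A.r1=1
A.r0=1 A.r1=2

outcome vector order: (A.r0,A.r1)
|PSO outcomes| = 6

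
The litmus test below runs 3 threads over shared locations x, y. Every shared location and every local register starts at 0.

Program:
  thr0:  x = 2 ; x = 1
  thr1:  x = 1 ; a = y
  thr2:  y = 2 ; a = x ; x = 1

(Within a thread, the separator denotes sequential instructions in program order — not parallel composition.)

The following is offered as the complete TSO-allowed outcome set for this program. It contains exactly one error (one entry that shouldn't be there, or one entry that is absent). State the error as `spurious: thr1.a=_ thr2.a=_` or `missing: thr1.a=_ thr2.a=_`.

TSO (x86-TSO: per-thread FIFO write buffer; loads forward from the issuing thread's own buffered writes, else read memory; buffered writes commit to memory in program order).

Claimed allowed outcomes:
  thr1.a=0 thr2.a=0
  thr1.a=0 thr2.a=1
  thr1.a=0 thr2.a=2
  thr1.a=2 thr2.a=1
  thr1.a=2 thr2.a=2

outcome vector order: (thr1.a,thr2.a)
TSO (6): 0/0; 0/1; 0/2; 2/0; 2/1; 2/2
TSO∖claimed = {2/0}

missing: thr1.a=2 thr2.a=0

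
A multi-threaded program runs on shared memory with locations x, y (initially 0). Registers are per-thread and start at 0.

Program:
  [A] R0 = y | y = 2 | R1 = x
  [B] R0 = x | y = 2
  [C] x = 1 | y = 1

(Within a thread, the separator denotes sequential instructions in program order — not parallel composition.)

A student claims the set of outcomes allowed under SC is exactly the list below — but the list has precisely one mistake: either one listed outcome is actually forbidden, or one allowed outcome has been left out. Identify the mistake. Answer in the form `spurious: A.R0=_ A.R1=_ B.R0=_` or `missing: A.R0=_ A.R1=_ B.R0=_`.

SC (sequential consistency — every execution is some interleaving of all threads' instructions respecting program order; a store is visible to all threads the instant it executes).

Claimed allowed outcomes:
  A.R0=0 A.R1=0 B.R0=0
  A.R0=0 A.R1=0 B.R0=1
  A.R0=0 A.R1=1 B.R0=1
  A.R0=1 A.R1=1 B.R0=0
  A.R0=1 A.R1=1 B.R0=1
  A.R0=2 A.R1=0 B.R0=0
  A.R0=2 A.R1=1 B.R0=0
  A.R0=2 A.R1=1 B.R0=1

missing: A.R0=0 A.R1=1 B.R0=0

outcome vector order: (A.R0,A.R1,B.R0)
[SC] allowed = {<0 0 0> <0 0 1> <0 1 0> <0 1 1> <1 1 0> <1 1 1> <2 0 0> <2 1 0> <2 1 1>}
SC∖claimed = {<0 1 0>}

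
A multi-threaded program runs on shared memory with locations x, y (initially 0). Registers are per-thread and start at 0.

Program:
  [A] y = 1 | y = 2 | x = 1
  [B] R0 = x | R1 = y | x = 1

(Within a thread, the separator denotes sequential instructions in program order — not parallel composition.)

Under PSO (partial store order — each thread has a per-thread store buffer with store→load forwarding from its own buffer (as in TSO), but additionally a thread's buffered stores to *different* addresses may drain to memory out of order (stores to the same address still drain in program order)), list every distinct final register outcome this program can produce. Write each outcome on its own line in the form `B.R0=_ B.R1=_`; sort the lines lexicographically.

outcome vector order: (B.R0,B.R1)
|PSO outcomes| = 6

B.R0=0 B.R1=0
B.R0=0 B.R1=1
B.R0=0 B.R1=2
B.R0=1 B.R1=0
B.R0=1 B.R1=1
B.R0=1 B.R1=2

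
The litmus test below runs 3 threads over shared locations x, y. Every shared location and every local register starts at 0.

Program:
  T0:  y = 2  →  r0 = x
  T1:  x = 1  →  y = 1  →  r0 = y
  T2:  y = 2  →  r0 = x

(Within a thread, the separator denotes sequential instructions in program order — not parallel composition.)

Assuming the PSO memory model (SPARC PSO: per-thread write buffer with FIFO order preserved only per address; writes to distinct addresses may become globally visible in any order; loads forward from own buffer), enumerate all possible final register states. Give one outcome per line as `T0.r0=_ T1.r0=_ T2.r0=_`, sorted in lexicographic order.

outcome vector order: (T0.r0,T1.r0,T2.r0)
|PSO outcomes| = 8

T0.r0=0 T1.r0=1 T2.r0=0
T0.r0=0 T1.r0=1 T2.r0=1
T0.r0=0 T1.r0=2 T2.r0=0
T0.r0=0 T1.r0=2 T2.r0=1
T0.r0=1 T1.r0=1 T2.r0=0
T0.r0=1 T1.r0=1 T2.r0=1
T0.r0=1 T1.r0=2 T2.r0=0
T0.r0=1 T1.r0=2 T2.r0=1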